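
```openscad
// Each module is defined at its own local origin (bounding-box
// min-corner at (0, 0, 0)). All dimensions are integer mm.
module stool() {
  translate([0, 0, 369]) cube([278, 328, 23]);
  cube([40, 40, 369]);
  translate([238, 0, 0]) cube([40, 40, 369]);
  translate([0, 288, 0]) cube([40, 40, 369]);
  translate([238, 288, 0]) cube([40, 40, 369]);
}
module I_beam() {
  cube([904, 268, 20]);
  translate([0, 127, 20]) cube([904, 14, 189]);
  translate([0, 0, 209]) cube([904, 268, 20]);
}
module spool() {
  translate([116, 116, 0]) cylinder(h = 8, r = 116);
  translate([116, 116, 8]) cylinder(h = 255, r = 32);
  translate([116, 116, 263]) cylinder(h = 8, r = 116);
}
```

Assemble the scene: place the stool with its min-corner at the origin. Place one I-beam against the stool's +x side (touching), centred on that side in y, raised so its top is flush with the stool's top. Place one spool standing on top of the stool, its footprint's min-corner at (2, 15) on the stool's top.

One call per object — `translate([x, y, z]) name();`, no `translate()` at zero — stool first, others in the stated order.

stool();
translate([278, 30, 163]) I_beam();
translate([2, 15, 392]) spool();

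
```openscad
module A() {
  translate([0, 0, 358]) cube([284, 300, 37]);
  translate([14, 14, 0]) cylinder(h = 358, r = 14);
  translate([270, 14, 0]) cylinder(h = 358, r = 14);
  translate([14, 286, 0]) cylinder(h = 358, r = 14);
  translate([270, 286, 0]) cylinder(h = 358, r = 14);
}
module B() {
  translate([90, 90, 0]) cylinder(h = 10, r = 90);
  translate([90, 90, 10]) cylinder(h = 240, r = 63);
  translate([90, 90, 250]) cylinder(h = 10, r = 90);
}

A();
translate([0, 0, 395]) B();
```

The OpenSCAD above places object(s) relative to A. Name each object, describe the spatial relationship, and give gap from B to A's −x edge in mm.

The spool's min-x is at 0; the stool's min-x is 0; gap = 0 mm.

A is a stool. B is a spool. The spool is on top of the stool. The gap from the spool to the stool's −x edge is 0 mm.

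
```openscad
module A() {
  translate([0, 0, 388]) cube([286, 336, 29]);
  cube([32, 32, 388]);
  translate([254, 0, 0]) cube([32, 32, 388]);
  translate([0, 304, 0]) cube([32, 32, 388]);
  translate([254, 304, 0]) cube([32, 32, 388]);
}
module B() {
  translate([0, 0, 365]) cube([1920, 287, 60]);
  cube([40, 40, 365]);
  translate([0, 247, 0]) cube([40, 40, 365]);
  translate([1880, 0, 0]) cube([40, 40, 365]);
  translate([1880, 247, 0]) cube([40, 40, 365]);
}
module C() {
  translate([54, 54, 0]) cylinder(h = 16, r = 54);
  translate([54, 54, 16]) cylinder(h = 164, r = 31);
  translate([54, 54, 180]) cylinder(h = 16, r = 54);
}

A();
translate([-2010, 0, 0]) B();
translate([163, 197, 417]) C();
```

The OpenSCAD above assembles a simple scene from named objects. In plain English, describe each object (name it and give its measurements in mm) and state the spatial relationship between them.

A is a four-legged stool. The seat is a 286×336×29 mm slab whose top surface is at z = 417 mm; four square legs, each 32×32 mm in cross-section, run from the floor (z = 0) to the underside of the seat, each flush with a corner of the seat.

B is a long wooden bench with a 1920 mm (x) × 287 mm (y) seat, 60 mm thick, its top surface 425 mm above the floor. Four 40 mm square legs at the seat corners, flush with the edges, run from z = 0 to the seat underside.

C is a spool: two coaxial disc flanges of radius 54 mm and thickness 16 mm, joined by a core cylinder of radius 31 mm and height 164 mm. The lower flange rests on z = 0 and the three cylinders share a vertical axis.

The bench is on the floor beside the stool on its −x side. The spool is on top of the stool.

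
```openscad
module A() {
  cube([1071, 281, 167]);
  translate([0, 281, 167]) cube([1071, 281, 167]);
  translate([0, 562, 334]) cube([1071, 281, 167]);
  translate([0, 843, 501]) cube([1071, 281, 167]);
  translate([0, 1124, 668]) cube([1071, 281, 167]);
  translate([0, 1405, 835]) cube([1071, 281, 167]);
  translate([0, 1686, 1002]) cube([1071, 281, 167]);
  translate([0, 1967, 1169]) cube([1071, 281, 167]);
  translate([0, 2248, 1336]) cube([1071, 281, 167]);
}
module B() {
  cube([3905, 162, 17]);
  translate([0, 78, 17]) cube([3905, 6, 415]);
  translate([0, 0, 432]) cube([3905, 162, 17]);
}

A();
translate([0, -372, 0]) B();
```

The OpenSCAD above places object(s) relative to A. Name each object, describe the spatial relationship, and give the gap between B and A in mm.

The I-beam's nearest face is 210 mm from the staircase's −y face.

A is a staircase. B is an I-beam. The I-beam is on the floor beside the staircase on its −y side. The gap between the I-beam and the staircase is 210 mm.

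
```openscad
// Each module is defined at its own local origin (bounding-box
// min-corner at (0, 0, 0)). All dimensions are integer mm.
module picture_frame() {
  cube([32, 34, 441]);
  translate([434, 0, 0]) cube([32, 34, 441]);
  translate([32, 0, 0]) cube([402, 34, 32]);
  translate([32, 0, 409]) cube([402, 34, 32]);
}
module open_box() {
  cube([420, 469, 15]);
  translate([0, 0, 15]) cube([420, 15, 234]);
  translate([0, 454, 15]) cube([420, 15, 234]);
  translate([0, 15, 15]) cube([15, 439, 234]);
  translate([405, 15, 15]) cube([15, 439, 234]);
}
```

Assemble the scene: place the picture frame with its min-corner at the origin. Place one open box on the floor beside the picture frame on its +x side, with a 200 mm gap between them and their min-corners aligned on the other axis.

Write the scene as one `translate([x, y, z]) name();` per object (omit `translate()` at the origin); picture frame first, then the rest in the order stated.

picture_frame();
translate([666, 0, 0]) open_box();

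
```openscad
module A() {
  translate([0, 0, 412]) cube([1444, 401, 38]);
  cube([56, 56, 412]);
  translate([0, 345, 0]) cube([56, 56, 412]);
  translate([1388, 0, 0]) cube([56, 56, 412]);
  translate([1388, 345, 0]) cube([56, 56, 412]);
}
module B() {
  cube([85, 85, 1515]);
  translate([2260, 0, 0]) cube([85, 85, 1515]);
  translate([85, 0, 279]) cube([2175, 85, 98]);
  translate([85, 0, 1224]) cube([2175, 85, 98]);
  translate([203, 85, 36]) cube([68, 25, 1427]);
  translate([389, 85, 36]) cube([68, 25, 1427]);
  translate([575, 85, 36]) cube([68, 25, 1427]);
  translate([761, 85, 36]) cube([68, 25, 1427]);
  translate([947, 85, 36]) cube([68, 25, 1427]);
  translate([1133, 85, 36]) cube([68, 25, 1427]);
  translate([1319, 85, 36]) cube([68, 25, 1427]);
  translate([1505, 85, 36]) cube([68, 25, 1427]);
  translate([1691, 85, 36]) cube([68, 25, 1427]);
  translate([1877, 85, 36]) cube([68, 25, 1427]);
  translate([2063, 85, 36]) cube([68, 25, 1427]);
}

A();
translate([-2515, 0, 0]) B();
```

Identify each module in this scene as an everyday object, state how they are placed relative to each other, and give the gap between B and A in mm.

A is a bench. B is a fence section. The fence section is on the floor beside the bench on its −x side. The gap between the fence section and the bench is 170 mm.

The fence section's nearest face is 170 mm from the bench's −x face.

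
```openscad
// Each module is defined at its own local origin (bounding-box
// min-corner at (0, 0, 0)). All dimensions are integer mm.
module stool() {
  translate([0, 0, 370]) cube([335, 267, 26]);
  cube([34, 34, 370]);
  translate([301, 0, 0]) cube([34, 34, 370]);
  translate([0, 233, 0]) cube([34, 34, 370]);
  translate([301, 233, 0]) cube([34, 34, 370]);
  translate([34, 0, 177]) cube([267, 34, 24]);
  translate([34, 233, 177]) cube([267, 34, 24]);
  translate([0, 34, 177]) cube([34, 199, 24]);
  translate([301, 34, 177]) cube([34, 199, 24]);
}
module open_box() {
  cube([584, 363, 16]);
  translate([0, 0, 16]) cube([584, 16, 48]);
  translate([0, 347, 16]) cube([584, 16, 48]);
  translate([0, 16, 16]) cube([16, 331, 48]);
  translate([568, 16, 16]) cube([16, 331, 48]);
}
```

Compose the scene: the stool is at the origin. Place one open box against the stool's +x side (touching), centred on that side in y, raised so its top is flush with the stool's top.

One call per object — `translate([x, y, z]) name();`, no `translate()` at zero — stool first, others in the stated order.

stool();
translate([335, -48, 332]) open_box();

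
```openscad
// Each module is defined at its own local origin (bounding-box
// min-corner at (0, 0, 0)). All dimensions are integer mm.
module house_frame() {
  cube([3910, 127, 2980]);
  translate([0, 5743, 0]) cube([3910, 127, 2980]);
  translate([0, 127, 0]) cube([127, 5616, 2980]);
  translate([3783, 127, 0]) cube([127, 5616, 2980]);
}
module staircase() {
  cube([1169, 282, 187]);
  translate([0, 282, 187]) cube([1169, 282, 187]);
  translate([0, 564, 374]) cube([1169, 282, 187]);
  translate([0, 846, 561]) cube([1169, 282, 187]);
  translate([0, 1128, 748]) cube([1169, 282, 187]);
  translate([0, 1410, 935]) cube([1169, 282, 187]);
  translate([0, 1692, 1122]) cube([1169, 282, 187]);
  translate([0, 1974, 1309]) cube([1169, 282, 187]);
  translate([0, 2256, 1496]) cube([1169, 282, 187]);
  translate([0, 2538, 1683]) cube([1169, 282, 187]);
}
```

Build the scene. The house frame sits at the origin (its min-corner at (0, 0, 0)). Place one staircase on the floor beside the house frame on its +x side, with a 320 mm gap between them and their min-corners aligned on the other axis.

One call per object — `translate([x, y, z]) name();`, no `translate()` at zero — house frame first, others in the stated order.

house_frame();
translate([4230, 0, 0]) staircase();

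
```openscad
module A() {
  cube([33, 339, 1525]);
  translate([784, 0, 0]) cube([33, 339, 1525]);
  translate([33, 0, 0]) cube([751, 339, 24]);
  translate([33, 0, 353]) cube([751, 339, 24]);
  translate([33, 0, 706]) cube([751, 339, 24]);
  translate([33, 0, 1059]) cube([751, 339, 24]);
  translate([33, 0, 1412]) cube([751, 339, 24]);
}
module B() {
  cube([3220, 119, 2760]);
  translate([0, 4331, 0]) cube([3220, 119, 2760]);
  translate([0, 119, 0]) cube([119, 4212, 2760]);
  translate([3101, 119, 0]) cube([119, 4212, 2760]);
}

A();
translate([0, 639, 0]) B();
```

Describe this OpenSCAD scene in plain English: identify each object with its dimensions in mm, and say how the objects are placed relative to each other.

A is an open bookshelf. Two side panels, each 33 mm thick, 339 mm deep and 1525 mm tall, stand 817 mm apart (outside-to-outside). Between them sit 5 shelves, each 24 mm thick and 339 mm deep, spanning the full gap between the sides. The bottom shelf rests on the floor (its underside at z = 0) and the clear gap between one shelf's top and the next shelf's underside is 329 mm.

B is a box-shaped house frame (walls only): outside footprint 3220×4450 mm, wall height 2760 mm, wall thickness 119 mm. The two y-facing walls run the full x-width; the two x-facing walls fit between the inner faces of the y-facing walls.

The house frame is on the floor beside the bookshelf on its +y side.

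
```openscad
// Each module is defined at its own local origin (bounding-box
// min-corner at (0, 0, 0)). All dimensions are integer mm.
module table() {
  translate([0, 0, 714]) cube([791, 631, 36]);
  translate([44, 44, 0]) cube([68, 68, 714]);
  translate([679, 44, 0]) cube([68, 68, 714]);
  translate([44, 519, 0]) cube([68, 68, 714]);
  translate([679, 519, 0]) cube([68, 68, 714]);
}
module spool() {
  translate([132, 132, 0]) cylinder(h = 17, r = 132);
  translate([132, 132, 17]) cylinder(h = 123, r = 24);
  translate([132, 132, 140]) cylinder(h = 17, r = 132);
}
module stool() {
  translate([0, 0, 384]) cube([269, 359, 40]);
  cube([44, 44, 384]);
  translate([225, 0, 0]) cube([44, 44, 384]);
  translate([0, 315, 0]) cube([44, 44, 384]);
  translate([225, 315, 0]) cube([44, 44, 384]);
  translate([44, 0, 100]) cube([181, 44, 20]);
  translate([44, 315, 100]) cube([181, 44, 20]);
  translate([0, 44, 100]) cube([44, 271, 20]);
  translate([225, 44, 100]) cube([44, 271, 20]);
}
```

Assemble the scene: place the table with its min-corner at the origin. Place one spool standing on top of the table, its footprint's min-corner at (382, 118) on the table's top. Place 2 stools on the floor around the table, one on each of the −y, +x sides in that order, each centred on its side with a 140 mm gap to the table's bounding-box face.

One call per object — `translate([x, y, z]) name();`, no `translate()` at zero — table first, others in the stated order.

table();
translate([382, 118, 750]) spool();
translate([261, -499, 0]) stool();
translate([931, 136, 0]) stool();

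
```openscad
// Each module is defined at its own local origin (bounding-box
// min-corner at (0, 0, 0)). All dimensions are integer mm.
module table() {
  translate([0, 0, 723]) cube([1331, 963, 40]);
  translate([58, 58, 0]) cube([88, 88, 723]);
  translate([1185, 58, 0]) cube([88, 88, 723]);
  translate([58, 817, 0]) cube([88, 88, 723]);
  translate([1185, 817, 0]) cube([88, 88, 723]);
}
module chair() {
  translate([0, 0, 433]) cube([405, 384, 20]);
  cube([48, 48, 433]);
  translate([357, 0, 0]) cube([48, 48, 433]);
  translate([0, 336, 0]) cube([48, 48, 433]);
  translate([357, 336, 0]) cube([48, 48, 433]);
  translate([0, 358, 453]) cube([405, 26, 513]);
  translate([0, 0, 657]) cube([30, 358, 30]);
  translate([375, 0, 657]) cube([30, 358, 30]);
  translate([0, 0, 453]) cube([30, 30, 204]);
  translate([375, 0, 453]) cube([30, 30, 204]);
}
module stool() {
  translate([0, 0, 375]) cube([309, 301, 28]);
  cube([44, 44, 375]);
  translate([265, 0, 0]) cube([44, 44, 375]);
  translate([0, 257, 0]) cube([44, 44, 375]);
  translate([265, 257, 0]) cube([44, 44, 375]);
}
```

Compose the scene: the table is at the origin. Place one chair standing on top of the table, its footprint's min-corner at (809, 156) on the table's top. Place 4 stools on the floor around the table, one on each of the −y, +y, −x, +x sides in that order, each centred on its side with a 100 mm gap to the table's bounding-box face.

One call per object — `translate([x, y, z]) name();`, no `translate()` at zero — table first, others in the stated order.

table();
translate([809, 156, 763]) chair();
translate([511, -401, 0]) stool();
translate([511, 1063, 0]) stool();
translate([-409, 331, 0]) stool();
translate([1431, 331, 0]) stool();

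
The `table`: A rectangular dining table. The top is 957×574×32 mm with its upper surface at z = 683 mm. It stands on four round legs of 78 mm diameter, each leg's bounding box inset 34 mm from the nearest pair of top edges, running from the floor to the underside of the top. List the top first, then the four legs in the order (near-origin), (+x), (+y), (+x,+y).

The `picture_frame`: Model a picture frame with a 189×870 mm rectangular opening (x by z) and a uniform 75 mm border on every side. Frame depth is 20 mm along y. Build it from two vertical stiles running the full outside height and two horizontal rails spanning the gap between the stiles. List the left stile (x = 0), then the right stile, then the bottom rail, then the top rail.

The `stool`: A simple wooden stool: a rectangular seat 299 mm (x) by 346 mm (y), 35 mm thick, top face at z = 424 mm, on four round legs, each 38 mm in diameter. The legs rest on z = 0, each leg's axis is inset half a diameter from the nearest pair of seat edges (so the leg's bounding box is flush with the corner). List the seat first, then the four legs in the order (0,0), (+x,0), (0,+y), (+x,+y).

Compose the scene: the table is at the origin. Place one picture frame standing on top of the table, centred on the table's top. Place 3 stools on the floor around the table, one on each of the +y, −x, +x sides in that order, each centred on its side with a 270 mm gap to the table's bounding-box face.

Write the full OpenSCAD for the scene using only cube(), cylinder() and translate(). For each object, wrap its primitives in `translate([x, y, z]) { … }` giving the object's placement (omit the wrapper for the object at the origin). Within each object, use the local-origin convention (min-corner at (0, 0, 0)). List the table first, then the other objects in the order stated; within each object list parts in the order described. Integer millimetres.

translate([0, 0, 651]) cube([957, 574, 32]);
translate([73, 73, 0]) cylinder(h = 651, r = 39);
translate([884, 73, 0]) cylinder(h = 651, r = 39);
translate([73, 501, 0]) cylinder(h = 651, r = 39);
translate([884, 501, 0]) cylinder(h = 651, r = 39);
translate([309, 277, 683]) {
  cube([75, 20, 1020]);
  translate([264, 0, 0]) cube([75, 20, 1020]);
  translate([75, 0, 0]) cube([189, 20, 75]);
  translate([75, 0, 945]) cube([189, 20, 75]);
}
translate([329, 844, 0]) {
  translate([0, 0, 389]) cube([299, 346, 35]);
  translate([19, 19, 0]) cylinder(h = 389, r = 19);
  translate([280, 19, 0]) cylinder(h = 389, r = 19);
  translate([19, 327, 0]) cylinder(h = 389, r = 19);
  translate([280, 327, 0]) cylinder(h = 389, r = 19);
}
translate([-569, 114, 0]) {
  translate([0, 0, 389]) cube([299, 346, 35]);
  translate([19, 19, 0]) cylinder(h = 389, r = 19);
  translate([280, 19, 0]) cylinder(h = 389, r = 19);
  translate([19, 327, 0]) cylinder(h = 389, r = 19);
  translate([280, 327, 0]) cylinder(h = 389, r = 19);
}
translate([1227, 114, 0]) {
  translate([0, 0, 389]) cube([299, 346, 35]);
  translate([19, 19, 0]) cylinder(h = 389, r = 19);
  translate([280, 19, 0]) cylinder(h = 389, r = 19);
  translate([19, 327, 0]) cylinder(h = 389, r = 19);
  translate([280, 327, 0]) cylinder(h = 389, r = 19);
}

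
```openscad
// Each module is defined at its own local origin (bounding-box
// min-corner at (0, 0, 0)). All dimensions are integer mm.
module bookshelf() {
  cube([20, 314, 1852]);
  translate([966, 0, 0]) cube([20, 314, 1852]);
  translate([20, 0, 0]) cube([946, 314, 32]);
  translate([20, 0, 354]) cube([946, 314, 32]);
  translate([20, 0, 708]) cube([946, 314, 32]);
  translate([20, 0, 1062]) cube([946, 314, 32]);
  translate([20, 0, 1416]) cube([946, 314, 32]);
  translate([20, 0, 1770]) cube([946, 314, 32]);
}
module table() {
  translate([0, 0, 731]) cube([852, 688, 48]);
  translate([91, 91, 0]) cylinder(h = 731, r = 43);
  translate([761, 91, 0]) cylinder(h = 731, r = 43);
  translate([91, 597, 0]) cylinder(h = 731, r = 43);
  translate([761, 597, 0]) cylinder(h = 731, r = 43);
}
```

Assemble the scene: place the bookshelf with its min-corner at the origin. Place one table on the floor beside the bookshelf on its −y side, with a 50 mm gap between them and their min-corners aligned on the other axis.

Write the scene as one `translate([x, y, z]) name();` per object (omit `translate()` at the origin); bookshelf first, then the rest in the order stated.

bookshelf();
translate([0, -738, 0]) table();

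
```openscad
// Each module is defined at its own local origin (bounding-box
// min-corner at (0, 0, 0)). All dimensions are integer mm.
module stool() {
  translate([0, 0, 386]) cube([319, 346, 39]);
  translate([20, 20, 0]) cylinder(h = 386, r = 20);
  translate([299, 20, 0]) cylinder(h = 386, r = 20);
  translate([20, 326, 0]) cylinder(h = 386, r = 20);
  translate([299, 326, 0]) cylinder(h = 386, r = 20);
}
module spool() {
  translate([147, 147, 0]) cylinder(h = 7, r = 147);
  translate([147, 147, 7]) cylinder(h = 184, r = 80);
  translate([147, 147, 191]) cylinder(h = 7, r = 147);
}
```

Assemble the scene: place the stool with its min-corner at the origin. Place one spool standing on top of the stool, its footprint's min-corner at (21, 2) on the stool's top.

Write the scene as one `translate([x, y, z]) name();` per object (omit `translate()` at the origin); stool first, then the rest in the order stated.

stool();
translate([21, 2, 425]) spool();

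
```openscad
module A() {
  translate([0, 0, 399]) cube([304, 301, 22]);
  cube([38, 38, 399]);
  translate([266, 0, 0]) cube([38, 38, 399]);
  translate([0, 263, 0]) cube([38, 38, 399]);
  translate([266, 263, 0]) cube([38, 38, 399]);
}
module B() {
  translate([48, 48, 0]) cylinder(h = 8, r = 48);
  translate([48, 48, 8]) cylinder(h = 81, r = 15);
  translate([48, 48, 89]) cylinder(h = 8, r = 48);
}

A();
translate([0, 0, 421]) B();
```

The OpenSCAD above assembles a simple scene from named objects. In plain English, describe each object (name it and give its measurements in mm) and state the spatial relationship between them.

A is a four-legged stool. The seat is 304×301 mm, 22 mm thick, top at z = 421 mm. It stands on four square legs, each 38×38 mm in cross-section, from z = 0 to the seat underside, each flush with a corner of the seat.

B is a spool: two coaxial disc flanges of radius 48 mm and thickness 8 mm, joined by a core cylinder of radius 15 mm and height 81 mm. The lower flange rests on z = 0 and the three cylinders share a vertical axis.

The spool is on top of the stool.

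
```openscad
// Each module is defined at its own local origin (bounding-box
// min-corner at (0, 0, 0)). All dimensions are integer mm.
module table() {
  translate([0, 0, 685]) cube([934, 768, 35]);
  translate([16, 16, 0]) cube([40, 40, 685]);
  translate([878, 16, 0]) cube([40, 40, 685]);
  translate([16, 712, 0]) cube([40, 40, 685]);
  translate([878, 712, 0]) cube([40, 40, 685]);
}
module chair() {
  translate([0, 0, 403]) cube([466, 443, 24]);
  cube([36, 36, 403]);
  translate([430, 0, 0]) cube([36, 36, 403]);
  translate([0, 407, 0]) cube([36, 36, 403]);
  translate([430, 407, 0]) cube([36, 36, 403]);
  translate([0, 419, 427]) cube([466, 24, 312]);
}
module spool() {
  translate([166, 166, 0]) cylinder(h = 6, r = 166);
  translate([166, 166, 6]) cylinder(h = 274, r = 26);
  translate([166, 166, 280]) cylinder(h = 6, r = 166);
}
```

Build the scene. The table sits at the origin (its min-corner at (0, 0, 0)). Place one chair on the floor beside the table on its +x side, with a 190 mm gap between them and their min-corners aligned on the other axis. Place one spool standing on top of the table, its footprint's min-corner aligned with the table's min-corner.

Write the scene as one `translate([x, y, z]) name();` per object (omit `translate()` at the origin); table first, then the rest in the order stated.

table();
translate([1124, 0, 0]) chair();
translate([0, 0, 720]) spool();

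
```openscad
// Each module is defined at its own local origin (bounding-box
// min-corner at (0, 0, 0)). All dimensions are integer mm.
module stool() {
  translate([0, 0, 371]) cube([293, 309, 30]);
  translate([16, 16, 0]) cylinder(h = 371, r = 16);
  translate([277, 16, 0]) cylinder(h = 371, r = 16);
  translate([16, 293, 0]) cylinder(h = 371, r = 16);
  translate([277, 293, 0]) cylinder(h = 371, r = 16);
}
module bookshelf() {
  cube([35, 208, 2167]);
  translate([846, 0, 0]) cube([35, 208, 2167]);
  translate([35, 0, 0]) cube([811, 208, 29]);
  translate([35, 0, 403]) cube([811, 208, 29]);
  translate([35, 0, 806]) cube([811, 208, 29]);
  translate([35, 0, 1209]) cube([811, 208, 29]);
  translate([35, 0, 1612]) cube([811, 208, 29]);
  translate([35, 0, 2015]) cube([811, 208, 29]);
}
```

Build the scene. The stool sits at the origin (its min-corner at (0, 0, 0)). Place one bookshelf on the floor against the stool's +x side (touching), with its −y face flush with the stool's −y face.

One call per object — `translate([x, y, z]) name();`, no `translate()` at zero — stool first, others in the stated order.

stool();
translate([293, 0, 0]) bookshelf();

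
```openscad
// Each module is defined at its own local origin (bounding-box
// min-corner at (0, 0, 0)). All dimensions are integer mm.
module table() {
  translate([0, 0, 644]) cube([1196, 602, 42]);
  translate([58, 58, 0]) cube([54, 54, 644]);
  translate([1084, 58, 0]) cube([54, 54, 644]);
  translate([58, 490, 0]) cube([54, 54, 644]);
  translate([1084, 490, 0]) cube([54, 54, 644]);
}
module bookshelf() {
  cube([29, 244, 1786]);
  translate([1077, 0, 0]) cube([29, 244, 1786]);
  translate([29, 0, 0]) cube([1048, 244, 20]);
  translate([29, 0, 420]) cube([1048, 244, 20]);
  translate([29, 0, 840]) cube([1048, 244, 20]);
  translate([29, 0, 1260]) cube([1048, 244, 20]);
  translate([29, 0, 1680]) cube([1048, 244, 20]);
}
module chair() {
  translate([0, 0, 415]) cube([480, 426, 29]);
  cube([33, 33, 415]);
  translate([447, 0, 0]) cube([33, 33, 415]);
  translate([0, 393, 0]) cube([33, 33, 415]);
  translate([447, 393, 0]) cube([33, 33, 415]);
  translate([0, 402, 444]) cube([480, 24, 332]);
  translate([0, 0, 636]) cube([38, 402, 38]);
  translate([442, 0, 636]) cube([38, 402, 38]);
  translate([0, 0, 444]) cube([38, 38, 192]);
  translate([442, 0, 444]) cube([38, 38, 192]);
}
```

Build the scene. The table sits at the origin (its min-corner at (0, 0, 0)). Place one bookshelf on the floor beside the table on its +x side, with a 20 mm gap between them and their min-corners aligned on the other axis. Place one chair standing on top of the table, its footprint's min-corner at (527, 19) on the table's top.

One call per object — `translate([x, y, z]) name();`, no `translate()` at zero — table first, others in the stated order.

table();
translate([1216, 0, 0]) bookshelf();
translate([527, 19, 686]) chair();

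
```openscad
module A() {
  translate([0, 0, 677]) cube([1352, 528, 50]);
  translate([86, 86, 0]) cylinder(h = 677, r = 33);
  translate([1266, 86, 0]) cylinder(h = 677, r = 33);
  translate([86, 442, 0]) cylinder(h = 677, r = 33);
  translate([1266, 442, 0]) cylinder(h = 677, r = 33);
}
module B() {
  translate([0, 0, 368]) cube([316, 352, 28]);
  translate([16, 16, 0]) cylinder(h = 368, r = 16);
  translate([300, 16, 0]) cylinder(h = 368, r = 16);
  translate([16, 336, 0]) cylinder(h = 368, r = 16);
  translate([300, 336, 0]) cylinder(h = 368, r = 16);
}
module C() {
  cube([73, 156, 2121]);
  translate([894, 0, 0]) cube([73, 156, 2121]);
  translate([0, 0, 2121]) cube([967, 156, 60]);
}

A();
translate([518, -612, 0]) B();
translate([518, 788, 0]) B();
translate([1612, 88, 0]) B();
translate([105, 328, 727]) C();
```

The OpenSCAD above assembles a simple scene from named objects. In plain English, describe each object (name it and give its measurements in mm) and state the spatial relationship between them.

A is a table with a 1352×528 mm rectangular top, 50 mm thick, top surface at z = 727 mm, supported by four round legs of 66 mm diameter, each leg's bounding box inset 53 mm from the nearest pair of top edges, running from the floor.

B is a four-legged stool. The seat is 316×352 mm, 28 mm thick, top at z = 396 mm. It stands on four round legs, each 32 mm in diameter, from z = 0 to the seat underside, each leg's axis is inset half a diameter from the nearest pair of seat edges (so the leg's bounding box is flush with the corner).

C is a door frame. The clear opening is 821 mm wide and 2121 mm high. Two 73 mm wide jambs, 156 mm deep, stand either side of the opening from the floor to the top of the opening. A 60 mm thick head sits across the top of both jambs, spanning the full outside width of the frame.

Three stools sit around the table at the −y, +y, +x sides. The door frame is on top of the table.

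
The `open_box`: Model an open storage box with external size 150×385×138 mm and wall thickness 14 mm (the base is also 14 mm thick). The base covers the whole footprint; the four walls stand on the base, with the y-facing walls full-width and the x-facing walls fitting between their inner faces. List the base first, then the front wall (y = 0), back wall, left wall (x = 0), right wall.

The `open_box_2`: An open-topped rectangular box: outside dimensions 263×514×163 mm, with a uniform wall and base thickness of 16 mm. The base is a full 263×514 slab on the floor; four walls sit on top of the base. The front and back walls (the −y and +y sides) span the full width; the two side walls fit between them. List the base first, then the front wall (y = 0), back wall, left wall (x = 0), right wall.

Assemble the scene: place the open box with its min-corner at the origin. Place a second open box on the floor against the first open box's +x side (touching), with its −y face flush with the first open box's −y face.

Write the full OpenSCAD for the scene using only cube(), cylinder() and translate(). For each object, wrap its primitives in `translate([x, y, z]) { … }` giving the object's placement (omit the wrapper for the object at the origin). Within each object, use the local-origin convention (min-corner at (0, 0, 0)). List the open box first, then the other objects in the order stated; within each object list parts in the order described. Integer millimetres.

cube([150, 385, 14]);
translate([0, 0, 14]) cube([150, 14, 124]);
translate([0, 371, 14]) cube([150, 14, 124]);
translate([0, 14, 14]) cube([14, 357, 124]);
translate([136, 14, 14]) cube([14, 357, 124]);
translate([150, 0, 0]) {
  cube([263, 514, 16]);
  translate([0, 0, 16]) cube([263, 16, 147]);
  translate([0, 498, 16]) cube([263, 16, 147]);
  translate([0, 16, 16]) cube([16, 482, 147]);
  translate([247, 16, 16]) cube([16, 482, 147]);
}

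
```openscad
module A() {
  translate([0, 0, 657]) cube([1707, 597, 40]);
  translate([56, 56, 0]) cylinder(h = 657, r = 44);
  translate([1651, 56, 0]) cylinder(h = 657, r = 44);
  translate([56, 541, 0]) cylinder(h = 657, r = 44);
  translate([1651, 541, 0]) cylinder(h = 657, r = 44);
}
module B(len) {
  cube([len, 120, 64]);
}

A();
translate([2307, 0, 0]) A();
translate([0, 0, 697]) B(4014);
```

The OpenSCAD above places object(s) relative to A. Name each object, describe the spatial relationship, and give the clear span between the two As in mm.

A is a table. B is a beam. A beam spans the tops of two tables. The clear span between the two tables is 600 mm.

Second table starts at x = 2307; first ends at x = 1707; clear span = 2307 − 1707 = 600 mm.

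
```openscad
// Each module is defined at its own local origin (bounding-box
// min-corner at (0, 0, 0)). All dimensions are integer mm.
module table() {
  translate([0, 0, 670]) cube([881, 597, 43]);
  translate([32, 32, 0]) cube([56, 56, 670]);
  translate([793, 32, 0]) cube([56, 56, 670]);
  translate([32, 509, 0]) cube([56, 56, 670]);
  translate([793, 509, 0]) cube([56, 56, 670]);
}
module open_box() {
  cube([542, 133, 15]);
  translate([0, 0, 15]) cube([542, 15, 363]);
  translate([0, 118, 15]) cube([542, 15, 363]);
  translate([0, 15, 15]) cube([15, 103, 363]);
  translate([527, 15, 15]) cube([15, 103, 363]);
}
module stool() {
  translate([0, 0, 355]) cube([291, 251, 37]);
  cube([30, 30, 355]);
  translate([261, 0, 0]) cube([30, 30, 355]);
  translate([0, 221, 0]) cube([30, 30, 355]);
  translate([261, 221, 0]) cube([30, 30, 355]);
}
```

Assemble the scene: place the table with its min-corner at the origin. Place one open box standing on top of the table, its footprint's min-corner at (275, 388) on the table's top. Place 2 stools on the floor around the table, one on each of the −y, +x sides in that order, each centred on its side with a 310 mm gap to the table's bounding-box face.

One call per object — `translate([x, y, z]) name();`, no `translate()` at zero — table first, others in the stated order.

table();
translate([275, 388, 713]) open_box();
translate([295, -561, 0]) stool();
translate([1191, 173, 0]) stool();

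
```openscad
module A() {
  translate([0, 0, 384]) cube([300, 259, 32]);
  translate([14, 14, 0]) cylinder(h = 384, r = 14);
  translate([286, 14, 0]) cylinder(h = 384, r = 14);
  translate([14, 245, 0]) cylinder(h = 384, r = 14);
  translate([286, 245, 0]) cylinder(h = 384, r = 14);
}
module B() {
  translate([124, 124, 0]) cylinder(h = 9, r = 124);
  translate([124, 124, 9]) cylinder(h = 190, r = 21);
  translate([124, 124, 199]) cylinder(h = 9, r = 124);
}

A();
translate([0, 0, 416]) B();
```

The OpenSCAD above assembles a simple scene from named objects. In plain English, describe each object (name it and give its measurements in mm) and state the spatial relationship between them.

A is a four-legged stool. The seat is a 300×259×32 mm slab whose top surface is at z = 416 mm; four round legs, each 28 mm in diameter, run from the floor (z = 0) to the underside of the seat, each leg's axis is inset half a diameter from the nearest pair of seat edges (so the leg's bounding box is flush with the corner).

B is a spool: two coaxial disc flanges of radius 124 mm and thickness 9 mm, joined by a core cylinder of radius 21 mm and height 190 mm. The lower flange rests on z = 0 and the three cylinders share a vertical axis.

The spool is on top of the stool.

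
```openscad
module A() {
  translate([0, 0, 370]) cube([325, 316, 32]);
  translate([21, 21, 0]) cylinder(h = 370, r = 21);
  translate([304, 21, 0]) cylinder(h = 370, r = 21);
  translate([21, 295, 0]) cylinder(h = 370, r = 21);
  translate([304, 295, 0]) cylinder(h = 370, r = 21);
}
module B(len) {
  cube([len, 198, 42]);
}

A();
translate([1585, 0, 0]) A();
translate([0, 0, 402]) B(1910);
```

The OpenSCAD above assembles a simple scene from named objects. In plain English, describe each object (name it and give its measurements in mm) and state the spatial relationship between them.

A is a four-legged stool. The seat is a 325×316×32 mm slab whose top surface is at z = 402 mm; four round legs, each 42 mm in diameter, run from the floor (z = 0) to the underside of the seat, each leg's axis is inset half a diameter from the nearest pair of seat edges (so the leg's bounding box is flush with the corner).

B is a rectangular beam 1910 mm long (x), 198 mm deep (y), 42 mm thick (z).

The beam spans the tops of two stools placed 1260 mm apart, resting at z = 402 mm.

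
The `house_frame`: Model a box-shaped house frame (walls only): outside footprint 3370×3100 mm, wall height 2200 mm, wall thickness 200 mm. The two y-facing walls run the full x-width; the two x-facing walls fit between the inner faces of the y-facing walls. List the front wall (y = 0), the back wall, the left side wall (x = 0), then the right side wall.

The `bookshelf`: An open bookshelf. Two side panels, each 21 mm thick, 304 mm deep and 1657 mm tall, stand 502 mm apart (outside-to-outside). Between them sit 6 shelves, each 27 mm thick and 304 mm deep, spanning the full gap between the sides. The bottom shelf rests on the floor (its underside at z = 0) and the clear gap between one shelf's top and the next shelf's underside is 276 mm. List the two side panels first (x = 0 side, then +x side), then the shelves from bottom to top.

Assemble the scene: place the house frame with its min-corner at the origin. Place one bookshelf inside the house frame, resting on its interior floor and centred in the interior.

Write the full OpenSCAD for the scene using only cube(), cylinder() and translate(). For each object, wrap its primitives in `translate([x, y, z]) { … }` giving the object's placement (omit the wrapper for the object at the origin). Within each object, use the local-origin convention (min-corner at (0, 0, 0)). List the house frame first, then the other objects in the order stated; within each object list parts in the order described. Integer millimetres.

cube([3370, 200, 2200]);
translate([0, 2900, 0]) cube([3370, 200, 2200]);
translate([0, 200, 0]) cube([200, 2700, 2200]);
translate([3170, 200, 0]) cube([200, 2700, 2200]);
translate([1434, 1398, 0]) {
  cube([21, 304, 1657]);
  translate([481, 0, 0]) cube([21, 304, 1657]);
  translate([21, 0, 0]) cube([460, 304, 27]);
  translate([21, 0, 303]) cube([460, 304, 27]);
  translate([21, 0, 606]) cube([460, 304, 27]);
  translate([21, 0, 909]) cube([460, 304, 27]);
  translate([21, 0, 1212]) cube([460, 304, 27]);
  translate([21, 0, 1515]) cube([460, 304, 27]);
}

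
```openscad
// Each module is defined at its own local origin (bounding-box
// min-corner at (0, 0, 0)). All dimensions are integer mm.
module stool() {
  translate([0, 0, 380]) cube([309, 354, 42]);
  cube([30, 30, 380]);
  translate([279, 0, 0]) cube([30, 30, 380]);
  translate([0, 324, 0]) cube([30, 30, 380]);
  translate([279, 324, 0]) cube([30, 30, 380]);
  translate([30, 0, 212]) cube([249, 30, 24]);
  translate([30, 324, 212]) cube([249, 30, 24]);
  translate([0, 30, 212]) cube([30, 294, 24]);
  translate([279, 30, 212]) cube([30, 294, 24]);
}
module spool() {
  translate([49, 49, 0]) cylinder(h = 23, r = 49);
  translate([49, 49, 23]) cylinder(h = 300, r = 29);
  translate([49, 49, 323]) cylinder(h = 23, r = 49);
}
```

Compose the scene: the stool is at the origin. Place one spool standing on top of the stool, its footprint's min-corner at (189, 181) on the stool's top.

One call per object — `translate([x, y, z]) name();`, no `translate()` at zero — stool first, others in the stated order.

stool();
translate([189, 181, 422]) spool();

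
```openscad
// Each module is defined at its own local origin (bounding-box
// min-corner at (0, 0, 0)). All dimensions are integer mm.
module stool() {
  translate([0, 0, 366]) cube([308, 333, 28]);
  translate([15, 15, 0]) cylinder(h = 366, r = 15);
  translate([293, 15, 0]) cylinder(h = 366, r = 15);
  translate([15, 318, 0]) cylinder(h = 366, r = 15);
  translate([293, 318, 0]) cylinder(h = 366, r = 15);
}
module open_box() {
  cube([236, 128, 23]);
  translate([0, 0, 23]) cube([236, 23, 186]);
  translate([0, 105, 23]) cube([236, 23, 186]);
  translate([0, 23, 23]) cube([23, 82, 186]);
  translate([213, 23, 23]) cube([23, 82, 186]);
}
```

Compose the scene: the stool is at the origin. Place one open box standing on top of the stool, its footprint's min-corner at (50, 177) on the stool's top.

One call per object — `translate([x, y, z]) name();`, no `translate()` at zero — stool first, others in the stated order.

stool();
translate([50, 177, 394]) open_box();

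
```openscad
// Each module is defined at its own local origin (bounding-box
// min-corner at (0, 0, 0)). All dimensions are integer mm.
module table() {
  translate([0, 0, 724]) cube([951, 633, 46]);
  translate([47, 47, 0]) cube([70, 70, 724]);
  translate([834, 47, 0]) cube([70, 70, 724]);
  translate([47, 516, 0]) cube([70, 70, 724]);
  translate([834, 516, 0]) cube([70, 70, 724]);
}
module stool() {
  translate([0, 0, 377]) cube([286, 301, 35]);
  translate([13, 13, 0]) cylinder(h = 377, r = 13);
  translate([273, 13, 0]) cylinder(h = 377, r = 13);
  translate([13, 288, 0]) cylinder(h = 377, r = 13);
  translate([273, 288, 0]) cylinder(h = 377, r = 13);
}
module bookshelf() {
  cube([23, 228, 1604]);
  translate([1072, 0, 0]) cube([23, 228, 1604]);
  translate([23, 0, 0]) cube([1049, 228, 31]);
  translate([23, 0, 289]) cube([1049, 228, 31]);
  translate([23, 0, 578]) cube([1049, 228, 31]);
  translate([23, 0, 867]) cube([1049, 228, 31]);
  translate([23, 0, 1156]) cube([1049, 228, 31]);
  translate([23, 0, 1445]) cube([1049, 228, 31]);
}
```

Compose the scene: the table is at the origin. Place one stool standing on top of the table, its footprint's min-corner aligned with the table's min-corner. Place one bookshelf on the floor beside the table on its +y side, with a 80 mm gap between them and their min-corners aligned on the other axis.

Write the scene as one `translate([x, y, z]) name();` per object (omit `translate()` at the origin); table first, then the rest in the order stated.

table();
translate([0, 0, 770]) stool();
translate([0, 713, 0]) bookshelf();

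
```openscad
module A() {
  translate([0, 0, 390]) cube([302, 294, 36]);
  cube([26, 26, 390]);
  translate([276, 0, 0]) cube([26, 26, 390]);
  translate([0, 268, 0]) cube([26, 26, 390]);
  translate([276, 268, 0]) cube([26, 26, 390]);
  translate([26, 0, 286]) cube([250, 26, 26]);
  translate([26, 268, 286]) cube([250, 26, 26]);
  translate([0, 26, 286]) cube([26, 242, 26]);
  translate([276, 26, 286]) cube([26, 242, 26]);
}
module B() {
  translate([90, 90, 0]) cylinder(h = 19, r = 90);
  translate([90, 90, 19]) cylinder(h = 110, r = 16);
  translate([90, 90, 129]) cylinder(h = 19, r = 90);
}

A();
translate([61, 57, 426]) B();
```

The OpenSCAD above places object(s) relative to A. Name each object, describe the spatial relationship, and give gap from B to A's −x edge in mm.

A is a stool. B is a spool. The spool is on top of the stool, centred. The gap from the spool to the stool's −x edge is 61 mm.

The spool's min-x is at 61; the stool's min-x is 0; gap = 61 mm.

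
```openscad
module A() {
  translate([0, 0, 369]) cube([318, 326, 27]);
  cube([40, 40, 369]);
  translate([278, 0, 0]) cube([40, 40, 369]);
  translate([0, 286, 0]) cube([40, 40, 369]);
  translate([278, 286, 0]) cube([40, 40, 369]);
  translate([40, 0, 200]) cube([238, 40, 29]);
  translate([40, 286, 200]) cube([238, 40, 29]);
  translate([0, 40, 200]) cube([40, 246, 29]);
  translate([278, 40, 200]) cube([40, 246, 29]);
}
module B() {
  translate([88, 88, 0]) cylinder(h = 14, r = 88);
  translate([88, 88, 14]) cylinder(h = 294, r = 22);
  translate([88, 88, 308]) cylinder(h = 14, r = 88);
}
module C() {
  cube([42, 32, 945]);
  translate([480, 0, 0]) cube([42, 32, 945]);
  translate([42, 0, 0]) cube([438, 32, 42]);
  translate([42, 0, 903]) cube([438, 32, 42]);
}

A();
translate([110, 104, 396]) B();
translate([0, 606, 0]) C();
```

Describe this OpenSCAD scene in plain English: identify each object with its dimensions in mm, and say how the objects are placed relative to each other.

A is a four-legged stool. The seat is a 318×326×27 mm slab whose top surface is at z = 396 mm; four square legs, each 40×40 mm in cross-section, run from the floor (z = 0) to the underside of the seat, each flush with a corner of the seat. Four stretchers, 40 mm wide and 29 mm tall, connect adjacent legs with their undersides at z = 200 mm, each running between the inner faces of the legs it joins and aligned with the legs' outer faces on the other axis.

B is a spool: two coaxial disc flanges of radius 88 mm and thickness 14 mm, joined by a core cylinder of radius 22 mm and height 294 mm. The lower flange rests on z = 0 and the three cylinders share a vertical axis.

C is a rectangular picture frame lying in the x–z plane (depth along y). The opening is 438 mm wide (x) by 861 mm tall (z), surrounded by a border 42 mm wide on all four sides. The frame is 32 mm deep and is made of two full-height vertical stiles with two horizontal rails fitted between them.

The spool is on top of the stool. The picture frame is on the floor beside the stool on its +y side.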